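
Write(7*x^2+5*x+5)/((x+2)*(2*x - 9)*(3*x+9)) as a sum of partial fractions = 677/(585*(2*x - 9)) + 53/(45*(x + 3)) - 23/(39*(x + 2))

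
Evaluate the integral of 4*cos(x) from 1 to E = -4*sin(1) + 4*sin(E)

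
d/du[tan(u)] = cos(u)^(-2)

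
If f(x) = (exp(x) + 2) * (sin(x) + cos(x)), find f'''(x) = -4*exp(x)*sin(x) + 2*sin(x) - 2*cos(x)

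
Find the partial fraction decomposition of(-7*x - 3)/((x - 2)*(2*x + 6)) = -9/(5*(x + 3)) - 17/(10*(x - 2))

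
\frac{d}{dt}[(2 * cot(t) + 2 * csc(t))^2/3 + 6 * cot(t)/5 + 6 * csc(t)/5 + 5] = -2*(9*cos(t) + 9 + 20*cos(t)^2/sin(t) + 40*cos(t)/sin(t) + 20/sin(t))/(15*sin(t)^2)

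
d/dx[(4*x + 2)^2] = 32*x + 16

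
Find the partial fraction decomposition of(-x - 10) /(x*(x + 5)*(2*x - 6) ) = -1/(16*(x + 5)) - 13/(48*(x - 3)) + 1/(3*x)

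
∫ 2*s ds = s^2 + C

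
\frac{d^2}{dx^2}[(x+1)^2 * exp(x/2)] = x^2*exp(x/2)/4 + 5*x*exp(x/2)/2 + 17*exp(x/2)/4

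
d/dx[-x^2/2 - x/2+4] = -x - 1/2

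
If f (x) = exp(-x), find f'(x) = -exp(-x)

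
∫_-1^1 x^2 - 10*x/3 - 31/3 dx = -20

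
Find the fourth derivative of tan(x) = 24*tan(x)^5 + 40*tan(x)^3 + 16*tan(x)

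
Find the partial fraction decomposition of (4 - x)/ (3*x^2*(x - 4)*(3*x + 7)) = -3/(49*(3*x + 7)) + 1/(49*x) - 1/(21*x^2)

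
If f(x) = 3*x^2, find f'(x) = 6*x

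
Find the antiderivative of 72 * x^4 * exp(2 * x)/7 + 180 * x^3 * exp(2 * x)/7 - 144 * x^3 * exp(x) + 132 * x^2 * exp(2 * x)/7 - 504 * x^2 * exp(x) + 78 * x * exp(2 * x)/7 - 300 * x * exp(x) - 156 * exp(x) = 3*x*(x*exp(x) - 28)*(12*x^2 + 6*x + 13)*exp(x)/7 + C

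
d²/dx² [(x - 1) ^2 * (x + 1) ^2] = 12*x^2 - 4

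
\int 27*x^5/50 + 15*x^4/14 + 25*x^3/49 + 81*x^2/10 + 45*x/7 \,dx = 9*x^6/100 + 3*x^5/14 + 25*x^4/196 + 27*x^3/10 + 45*x^2/14 + C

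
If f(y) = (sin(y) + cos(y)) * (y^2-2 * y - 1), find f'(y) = sqrt(2)*y^2*cos(y + pi/4) + 4*y*sin(y) - sin(y) - 3*cos(y)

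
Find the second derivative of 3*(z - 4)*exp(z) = 3*z*exp(z) - 6*exp(z)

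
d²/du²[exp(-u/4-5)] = exp(-u/4 - 5)/16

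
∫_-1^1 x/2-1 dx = -2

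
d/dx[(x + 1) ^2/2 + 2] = x + 1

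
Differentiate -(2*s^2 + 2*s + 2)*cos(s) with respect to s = 2*s^2*sin(s) + 2*s*sin(s) - 4*s*cos(s) + 2*sin(s) - 2*cos(s)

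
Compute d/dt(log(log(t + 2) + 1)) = 1/(t*log(t + 2) + t + 2*log(t + 2) + 2)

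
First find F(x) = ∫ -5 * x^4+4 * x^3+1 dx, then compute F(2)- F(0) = -14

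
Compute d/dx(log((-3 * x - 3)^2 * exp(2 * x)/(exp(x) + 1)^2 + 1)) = (18*x^2*exp(2*x) + 18*x*exp(3*x) + 54*x*exp(2*x) + 18*exp(3*x) + 36*exp(2*x))/(9*x^2*exp(3*x) + 9*x^2*exp(2*x) + 18*x*exp(3*x) + 18*x*exp(2*x) + 10*exp(3*x) + 12*exp(2*x) + 3*exp(x) + 1)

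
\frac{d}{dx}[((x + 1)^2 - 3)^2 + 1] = 4*x^3 + 12*x^2 - 8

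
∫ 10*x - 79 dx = 5*x^2 - 79*x + C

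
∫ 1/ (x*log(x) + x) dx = log(log(x) + 1) + C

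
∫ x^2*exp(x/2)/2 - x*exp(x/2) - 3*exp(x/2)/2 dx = (x - 3)^2*exp(x/2) + C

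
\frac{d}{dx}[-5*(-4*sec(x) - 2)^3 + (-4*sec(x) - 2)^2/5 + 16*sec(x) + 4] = 16*(81/5 + 302/(5*cos(x)) + 60/cos(x)^2)*sin(x)/cos(x)^2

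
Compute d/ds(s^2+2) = 2*s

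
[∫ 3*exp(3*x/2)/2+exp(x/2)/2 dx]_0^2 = -2 + E + exp(3)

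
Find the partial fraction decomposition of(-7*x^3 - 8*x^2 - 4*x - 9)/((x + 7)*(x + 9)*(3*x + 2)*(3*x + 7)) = -617/(2100*(3*x + 7)) - 211/(7125*(3*x + 2)) - 2241/(500*(x + 9)) + 507/(133*(x + 7))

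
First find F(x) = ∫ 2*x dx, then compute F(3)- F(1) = 8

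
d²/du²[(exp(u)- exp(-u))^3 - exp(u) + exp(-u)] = (9*exp(6*u) - 4*exp(4*u) + 4*exp(2*u) - 9)*exp(-3*u)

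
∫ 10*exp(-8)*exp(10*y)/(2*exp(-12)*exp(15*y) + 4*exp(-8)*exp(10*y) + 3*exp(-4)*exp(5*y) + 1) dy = log(1 + exp(10*y - 8)/(exp(5*y - 4) + 1)^2) + C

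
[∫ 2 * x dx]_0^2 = 4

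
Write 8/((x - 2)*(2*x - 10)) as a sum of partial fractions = -4/(3*(x - 2)) + 4/(3*(x - 5))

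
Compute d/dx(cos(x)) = -sin(x)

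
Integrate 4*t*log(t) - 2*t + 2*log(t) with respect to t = 2*t*(t + 1)*(log(t) - 1) + C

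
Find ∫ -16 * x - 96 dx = -8*x^2 - 96*x + C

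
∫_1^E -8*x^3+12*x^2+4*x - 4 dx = (4 - 2*E)*(-E + exp(3))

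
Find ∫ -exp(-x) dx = exp(-x) + C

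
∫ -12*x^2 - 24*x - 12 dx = -4*x^3 - 12*x^2 - 12*x + C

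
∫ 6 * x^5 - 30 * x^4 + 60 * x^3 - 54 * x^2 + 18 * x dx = x^6 - 6*x^5 + 15*x^4 - 18*x^3 + 9*x^2 + C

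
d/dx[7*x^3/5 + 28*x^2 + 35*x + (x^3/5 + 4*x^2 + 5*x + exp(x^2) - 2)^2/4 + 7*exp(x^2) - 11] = 3*x^5/50 + x^4*exp(x^2)/5 + 2*x^4 + 4*x^3*exp(x^2) + 18*x^3 + 53*x^2*exp(x^2)/10 + 168*x^2/5 + x*exp(2*x^2) + 16*x*exp(x^2) + 121*x/2 + 5*exp(x^2)/2 + 30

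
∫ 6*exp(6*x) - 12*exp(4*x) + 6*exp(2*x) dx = (exp(2*x) - 1)^3 + C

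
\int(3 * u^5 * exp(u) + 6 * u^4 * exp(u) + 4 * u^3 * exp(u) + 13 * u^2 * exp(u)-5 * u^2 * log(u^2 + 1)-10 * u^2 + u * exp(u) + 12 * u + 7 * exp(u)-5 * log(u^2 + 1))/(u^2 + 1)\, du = u*(3*u^2 - 3*u + 7)*exp(u) - (5*u - 6)*log(u^2 + 1) + C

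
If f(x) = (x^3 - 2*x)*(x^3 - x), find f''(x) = 30*x^4 - 36*x^2 + 4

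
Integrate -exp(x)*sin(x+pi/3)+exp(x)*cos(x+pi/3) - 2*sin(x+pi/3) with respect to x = (exp(x) + 2)*cos(x + pi/3) + C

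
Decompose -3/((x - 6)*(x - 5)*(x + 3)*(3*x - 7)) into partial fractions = -81/(1408*(3*x - 7)) + 1/(384*(x + 3)) + 3/(64*(x - 5)) - 1/(33*(x - 6))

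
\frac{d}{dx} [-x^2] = -2*x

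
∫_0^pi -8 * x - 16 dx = 16 - 4*(2 + pi)^2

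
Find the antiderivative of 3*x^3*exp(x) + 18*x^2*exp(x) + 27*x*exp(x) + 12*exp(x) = 3*(x + 1)^3*exp(x) + C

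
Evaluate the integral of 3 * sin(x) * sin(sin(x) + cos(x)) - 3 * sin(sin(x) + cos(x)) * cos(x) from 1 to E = -3*cos(cos(1) + sin(1)) + 3*cos(cos(E) + sin(E))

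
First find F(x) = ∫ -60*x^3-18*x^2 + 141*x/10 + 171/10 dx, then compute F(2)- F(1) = -915/4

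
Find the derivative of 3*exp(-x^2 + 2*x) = -6*x*exp(-x^2 + 2*x) + 6*exp(-x^2 + 2*x)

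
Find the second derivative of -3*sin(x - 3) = 3*sin(x - 3)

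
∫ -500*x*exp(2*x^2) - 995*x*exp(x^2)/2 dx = -125*(exp(x^2) + 1)^2 + 5*exp(x^2)/4 + C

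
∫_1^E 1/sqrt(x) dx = -2 + 2*exp(1/2)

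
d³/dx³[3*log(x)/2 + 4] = 3/x^3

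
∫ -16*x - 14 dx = -8*x^2 - 14*x + C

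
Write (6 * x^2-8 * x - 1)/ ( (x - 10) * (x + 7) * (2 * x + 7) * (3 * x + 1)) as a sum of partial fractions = -63/(11780*(3*x + 1)) + 268/(1197*(2*x + 7)) - 349/(2380*(x + 7)) + 173/(4743*(x - 10))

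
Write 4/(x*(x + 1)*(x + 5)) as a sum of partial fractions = 1/(5*(x + 5)) - 1/(x + 1) + 4/(5*x)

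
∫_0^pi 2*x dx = pi^2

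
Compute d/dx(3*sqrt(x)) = 3/(2*sqrt(x))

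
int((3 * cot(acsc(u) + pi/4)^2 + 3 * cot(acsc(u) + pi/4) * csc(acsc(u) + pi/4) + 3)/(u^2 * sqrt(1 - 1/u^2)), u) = 3*cot(acsc(u) + pi/4) + 3*csc(acsc(u) + pi/4) + C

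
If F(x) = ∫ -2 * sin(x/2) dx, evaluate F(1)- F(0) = -4 + 4*cos(1/2)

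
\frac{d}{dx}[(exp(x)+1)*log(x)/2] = (x*exp(x)*log(x) + exp(x) + 1)/(2*x)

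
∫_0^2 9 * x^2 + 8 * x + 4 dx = 48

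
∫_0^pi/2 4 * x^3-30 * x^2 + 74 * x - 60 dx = -36 + (-3 + pi/2)^2*(-2 + pi/2)^2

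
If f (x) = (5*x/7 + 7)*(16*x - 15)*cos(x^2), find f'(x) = -160*x^3*sin(x^2)/7 - 1418*x^2*sin(x^2)/7 + 210*x*sin(x^2) + 160*x*cos(x^2)/7 + 709*cos(x^2)/7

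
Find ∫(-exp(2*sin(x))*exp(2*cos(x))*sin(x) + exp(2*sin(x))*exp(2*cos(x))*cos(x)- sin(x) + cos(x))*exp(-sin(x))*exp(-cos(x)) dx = 2*sinh(sqrt(2)*sin(x + pi/4)) + C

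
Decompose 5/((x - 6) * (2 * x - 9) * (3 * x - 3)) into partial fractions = -20/(63*(2*x - 9)) + 1/(21*(x - 1)) + 1/(9*(x - 6))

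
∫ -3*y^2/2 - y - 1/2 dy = -y^3/2 - y^2/2 - y/2 + C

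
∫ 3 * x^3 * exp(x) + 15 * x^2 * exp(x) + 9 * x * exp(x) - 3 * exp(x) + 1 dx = x*(3*(x^2 + 2*x - 1)*exp(x) + 1) + C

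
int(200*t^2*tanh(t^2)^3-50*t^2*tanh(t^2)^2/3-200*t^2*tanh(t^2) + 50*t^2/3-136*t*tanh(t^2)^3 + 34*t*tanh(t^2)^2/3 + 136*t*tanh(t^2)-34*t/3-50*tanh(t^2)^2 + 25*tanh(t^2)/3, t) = -(25*t - 17)*(6*tanh(t^2) - 1)*tanh(t^2)/3 + C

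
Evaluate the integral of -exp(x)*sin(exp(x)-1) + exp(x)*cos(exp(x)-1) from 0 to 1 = -1 + cos(1 - E) - sin(1 - E)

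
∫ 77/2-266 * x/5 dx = -133*x^2/5 + 77*x/2 + C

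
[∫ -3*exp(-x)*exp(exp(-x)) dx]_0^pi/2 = -3*E + 3*exp(exp(-pi/2))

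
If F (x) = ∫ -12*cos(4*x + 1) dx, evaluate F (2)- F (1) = 3*sin(5) - 3*sin(9)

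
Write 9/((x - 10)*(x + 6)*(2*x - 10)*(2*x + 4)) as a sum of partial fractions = -9/(2816*(x + 6)) + 3/(448*(x + 2)) - 9/(1540*(x - 5)) + 3/(1280*(x - 10))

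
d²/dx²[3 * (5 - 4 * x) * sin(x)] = 12*x*sin(x) - 15*sin(x) - 24*cos(x)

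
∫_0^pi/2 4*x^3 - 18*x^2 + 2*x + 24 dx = -16 + (-pi^2/4 + 4 + 3*pi/2)^2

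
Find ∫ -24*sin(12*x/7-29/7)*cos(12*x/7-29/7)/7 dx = cos((12*x - 29)/7)^2 + C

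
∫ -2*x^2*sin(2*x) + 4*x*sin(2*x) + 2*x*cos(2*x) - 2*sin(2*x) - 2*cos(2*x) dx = (x - 1)^2*cos(2*x) + C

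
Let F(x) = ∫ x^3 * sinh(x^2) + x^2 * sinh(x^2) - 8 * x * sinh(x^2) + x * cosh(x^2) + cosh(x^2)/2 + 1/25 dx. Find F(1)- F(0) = 101/25 - 3*cosh(1)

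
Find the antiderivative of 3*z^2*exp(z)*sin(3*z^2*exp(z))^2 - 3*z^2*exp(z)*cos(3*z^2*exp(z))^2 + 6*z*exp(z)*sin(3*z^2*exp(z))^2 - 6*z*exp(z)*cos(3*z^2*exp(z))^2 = -sin(6*z^2*exp(z))/2 + C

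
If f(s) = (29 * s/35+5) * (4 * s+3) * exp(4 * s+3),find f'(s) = 464*s^2*exp(4*s + 3)/35 + 676*s*exp(4*s + 3)/7 + 2887*exp(4*s + 3)/35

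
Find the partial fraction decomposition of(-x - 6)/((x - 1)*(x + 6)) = -1/(x - 1)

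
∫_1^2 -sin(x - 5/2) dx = -cos(3/2) + cos(1/2)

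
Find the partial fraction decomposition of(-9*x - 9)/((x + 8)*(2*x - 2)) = -7/(2*(x + 8)) - 1/(x - 1)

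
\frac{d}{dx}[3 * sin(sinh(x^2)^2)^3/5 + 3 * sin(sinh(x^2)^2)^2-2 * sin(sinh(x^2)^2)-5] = -2*x*(-6*sin(sinh(x^2)^2) + 9*cos(sinh(x^2)^2)^2/5 + 1/5)*cos(sinh(x^2)^2)*sinh(2*x^2)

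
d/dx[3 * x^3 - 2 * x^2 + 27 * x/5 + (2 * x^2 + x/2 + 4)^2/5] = 16*x^3/5 + 51*x^2/5 + 5*x/2 + 31/5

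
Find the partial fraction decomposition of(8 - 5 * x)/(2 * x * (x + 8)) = -3/(x + 8) + 1/(2*x)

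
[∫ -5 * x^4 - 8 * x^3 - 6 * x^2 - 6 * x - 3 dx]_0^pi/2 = (1 + pi/2)^2*(-pi^3/8 - pi/2 - 1) + 1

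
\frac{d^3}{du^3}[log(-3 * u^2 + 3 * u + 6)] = (4*u^3 - 6*u^2 + 30*u - 14)/(u^6 - 3*u^5 - 3*u^4 + 11*u^3 + 6*u^2 - 12*u - 8)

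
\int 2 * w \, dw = w^2 + C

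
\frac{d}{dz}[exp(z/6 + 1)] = exp(z/6 + 1)/6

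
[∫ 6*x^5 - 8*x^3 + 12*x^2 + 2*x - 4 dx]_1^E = -4 + (-E + 2 + exp(3))^2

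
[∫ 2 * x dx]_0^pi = pi^2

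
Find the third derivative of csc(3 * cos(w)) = 3*(-9*sin(w)^2*cos(3*cos(w))/sin(3*cos(w)) + 54*sin(w)^2*cos(3*cos(w))/sin(3*cos(w))^3 - 9*cos(w) - cos(3*cos(w))/sin(3*cos(w)) + 18*cos(w)/sin(3*cos(w))^2)*sin(w)/sin(3*cos(w))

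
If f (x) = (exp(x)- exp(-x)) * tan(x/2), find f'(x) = (exp(2*x)*sin(x) + exp(2*x) + sin(x) - 1)*exp(-x)/(cos(x) + 1)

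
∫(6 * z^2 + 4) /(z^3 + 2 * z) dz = 2*log(z*(z^2 + 2)) + C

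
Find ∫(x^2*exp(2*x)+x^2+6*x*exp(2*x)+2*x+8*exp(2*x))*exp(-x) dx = 2*(x + 2)^2*sinh(x) + C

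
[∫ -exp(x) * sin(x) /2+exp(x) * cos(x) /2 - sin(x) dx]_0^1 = -3/2 + (1 + E/2)*cos(1)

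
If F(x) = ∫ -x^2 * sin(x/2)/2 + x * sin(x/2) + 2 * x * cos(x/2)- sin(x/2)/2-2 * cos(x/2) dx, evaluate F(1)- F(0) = -1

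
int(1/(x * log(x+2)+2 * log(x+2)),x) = log(log(x + 2)) + C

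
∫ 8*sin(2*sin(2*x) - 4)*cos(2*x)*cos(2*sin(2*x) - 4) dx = sin(2*sin(2*x) - 4)^2 + C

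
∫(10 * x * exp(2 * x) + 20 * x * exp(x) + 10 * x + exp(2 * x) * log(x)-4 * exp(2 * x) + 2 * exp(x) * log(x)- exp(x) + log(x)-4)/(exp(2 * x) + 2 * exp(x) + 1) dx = (x*(exp(x) + 1)*(5*x + log(x) - 5) + 7*exp(x))/(exp(x) + 1) + C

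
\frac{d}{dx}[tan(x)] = cos(x)^(-2)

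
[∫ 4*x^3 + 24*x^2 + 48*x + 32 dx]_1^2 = 175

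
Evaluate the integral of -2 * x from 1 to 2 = -3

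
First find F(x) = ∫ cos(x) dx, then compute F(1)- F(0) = sin(1)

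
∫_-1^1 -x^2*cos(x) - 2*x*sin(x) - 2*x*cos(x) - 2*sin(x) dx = -2*sin(1)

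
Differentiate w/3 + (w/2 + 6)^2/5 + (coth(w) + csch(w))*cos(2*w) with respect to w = w/10 - 2*sin(2*w)/tanh(w) - 2*sin(2*w)/sinh(w) - cos(2*w)*cosh(w)/sinh(w)^2 - cos(2*w)/sinh(w)^2 + 23/15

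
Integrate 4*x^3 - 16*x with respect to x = x^4 - 8*x^2 + C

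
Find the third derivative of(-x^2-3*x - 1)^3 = -120*x^3 - 540*x^2 - 720*x - 270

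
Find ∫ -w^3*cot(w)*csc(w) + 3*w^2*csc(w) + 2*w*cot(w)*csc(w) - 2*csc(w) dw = w*(w^2 - 2)*csc(w) + C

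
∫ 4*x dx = 2*x^2 + C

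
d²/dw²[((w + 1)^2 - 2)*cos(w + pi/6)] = -w^2*cos(w + pi/6) - 4*w*sin(w + pi/6) - 2*w*cos(w + pi/6) - 4*sin(w + pi/6) + 3*cos(w + pi/6)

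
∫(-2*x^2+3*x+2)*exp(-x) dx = (2*x^2 + x - 1)*exp(-x) + C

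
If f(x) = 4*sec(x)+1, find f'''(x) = 4*(-1 + 6/cos(x)^2)*sin(x)/cos(x)^2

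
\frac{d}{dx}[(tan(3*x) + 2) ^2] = 6*(sin(3*x)/cos(3*x) + 2)/cos(3*x)^2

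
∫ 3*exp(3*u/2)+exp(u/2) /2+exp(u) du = 2*exp(3*u/2) + exp(u/2) + exp(u) + C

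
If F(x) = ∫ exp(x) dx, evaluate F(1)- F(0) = -1 + E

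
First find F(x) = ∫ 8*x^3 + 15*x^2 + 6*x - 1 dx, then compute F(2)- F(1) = 73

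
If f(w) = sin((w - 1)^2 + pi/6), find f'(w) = 2*(w - 1)*cos(w^2 - 2*w + pi/6 + 1)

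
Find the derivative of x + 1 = 1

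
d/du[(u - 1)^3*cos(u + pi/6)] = (u - 1)^2*(-u*sin(u + pi/6) + sin(u + pi/6) + 3*cos(u + pi/6))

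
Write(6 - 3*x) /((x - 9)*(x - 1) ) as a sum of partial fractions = -3/(8*(x - 1)) - 21/(8*(x - 9))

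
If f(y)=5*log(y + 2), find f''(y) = -5/(y^2 + 4*y + 4)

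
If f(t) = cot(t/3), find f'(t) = -1/(3*sin(t/3)^2)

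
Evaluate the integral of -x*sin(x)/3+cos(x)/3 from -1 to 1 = 2*cos(1)/3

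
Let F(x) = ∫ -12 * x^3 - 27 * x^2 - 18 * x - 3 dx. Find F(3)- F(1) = -552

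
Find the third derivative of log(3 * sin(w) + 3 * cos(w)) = 2*cos(w + pi/4)/sin(w + pi/4)^3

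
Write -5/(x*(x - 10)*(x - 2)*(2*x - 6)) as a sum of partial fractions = -5/(32*(x - 2)) + 5/(42*(x - 3)) - 1/(224*(x - 10)) + 1/(24*x)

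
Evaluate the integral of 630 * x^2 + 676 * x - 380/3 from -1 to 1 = 500/3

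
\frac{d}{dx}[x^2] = 2*x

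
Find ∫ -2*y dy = -y^2 + C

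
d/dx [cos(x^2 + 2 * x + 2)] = -2*(x + 1)*sin(x^2 + 2*x + 2)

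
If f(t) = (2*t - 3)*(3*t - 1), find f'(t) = 12*t - 11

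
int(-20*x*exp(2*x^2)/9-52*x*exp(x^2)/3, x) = -5*(exp(x^2) + 9)^2/9 + 4*exp(x^2)/3 + C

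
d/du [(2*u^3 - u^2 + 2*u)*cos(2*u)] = -4*u^3*sin(2*u) + 2*u^2*sin(2*u) + 6*u^2*cos(2*u) - 4*u*sin(2*u) - 2*u*cos(2*u) + 2*cos(2*u)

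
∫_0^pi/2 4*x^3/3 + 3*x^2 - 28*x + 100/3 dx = (-2 + pi/2)^3*(pi/6 + 3) + 24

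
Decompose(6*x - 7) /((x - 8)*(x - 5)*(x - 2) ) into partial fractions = 5/(18*(x - 2)) - 23/(9*(x - 5)) + 41/(18*(x - 8))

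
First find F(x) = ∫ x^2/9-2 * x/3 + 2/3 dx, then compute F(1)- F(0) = 10/27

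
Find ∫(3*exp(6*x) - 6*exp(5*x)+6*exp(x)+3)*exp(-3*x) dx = (-(1 - exp(x))*exp(x) - 1)^3*exp(-3*x) + C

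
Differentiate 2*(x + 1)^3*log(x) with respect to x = (6*x^3*log(x) + 2*x^3 + 12*x^2*log(x) + 6*x^2 + 6*x*log(x) + 6*x + 2)/x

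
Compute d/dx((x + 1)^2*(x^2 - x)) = 4*x^3 + 3*x^2 - 2*x - 1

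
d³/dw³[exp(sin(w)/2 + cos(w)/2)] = -(sqrt(2)*sin(3*w + pi/4) + 12*cos(2*w) + 5*sqrt(2)*cos(w + pi/4))*exp(sin(w)/2)*exp(cos(w)/2)/16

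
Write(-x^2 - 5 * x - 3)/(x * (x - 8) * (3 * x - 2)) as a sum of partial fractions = 61/(44*(3*x - 2)) - 107/(176*(x - 8)) - 3/(16*x)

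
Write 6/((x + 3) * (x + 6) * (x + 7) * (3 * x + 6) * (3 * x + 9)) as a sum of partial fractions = 1/(120*(x + 7)) - 1/(54*(x + 6)) - 5/(216*(x + 3)) - 1/(18*(x + 3)^2) + 1/(30*(x + 2))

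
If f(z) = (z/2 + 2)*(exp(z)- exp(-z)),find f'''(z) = (z*exp(2*z) + z + 7*exp(2*z) + 1)*exp(-z)/2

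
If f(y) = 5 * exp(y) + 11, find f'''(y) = 5*exp(y)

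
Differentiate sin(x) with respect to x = cos(x)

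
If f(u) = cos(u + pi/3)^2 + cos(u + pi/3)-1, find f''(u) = sqrt(3)*sin(2*u) + cos(2*u) - cos(u + pi/3)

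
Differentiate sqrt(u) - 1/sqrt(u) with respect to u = (u + 1)/(2*u^(3/2))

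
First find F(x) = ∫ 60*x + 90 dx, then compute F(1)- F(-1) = 180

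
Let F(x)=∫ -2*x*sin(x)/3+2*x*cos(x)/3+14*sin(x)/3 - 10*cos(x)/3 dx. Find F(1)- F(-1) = -8*sin(1) + 4*cos(1)/3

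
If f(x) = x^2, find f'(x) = 2*x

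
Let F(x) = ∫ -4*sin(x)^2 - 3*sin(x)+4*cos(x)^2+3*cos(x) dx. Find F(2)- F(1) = -3*sqrt(2)*sin(pi/4 + 1) + 2*sin(4) + 3*cos(2) + sin(2)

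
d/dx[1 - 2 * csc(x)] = 2*cot(x)*csc(x)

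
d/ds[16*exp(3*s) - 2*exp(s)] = 48*exp(3*s) - 2*exp(s)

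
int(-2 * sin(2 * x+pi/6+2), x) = cos(2*x + pi/6 + 2) + C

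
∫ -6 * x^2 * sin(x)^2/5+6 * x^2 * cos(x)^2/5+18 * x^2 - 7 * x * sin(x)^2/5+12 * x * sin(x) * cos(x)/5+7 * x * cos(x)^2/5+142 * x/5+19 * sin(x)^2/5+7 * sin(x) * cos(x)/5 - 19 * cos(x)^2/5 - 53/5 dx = (10*x + sin(2*x) + 12)*(6*x^2 + 7*x - 19)/10 + C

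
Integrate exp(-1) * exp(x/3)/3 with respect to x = exp(x/3 - 1) + C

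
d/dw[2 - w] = -1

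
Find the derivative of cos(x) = -sin(x)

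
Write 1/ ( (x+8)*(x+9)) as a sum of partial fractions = -1/(x + 9) + 1/(x + 8)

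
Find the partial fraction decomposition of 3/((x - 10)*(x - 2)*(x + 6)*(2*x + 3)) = 8/(483*(2*x + 3)) - 1/(384*(x + 6)) - 3/(448*(x - 2)) + 3/(2944*(x - 10))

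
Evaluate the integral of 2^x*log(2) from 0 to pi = -1 + 2^pi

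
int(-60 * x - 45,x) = -30*x^2 - 45*x + C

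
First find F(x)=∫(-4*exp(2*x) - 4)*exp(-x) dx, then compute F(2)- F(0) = -4*exp(2) + 4*exp(-2)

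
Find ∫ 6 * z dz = 3*z^2 + C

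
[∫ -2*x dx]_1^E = 1 - exp(2)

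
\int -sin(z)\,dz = cos(z) + C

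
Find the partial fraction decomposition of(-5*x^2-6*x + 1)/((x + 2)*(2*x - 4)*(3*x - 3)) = -7/(72*(x + 2)) + 5/(9*(x - 1)) - 31/(24*(x - 2))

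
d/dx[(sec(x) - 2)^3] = 3*(2*cos(x) - 1)^2*sin(x)/cos(x)^4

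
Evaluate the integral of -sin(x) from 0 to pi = -2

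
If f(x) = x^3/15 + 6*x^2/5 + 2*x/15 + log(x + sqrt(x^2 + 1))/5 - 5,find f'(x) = (3*x^4 + 3*x^3*sqrt(x^2 + 1) + 36*x^3 + 36*x^2*sqrt(x^2 + 1) + 5*x^2 + 2*x*sqrt(x^2 + 1) + 39*x + 3*sqrt(x^2 + 1) + 2)/(15*x^2 + 15*x*sqrt(x^2 + 1) + 15)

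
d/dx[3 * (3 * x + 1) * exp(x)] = 9*x*exp(x) + 12*exp(x)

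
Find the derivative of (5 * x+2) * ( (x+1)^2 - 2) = 15*x^2 + 24*x - 1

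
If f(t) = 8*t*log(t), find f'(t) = 8*log(t) + 8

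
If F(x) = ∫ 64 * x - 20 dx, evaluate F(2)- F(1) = 76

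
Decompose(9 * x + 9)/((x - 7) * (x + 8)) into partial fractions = 21/(5*(x + 8)) + 24/(5*(x - 7))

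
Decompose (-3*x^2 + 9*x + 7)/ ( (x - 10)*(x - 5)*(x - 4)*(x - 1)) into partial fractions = -13/(108*(x - 1)) - 5/(18*(x - 4)) + 23/(20*(x - 5)) - 203/(270*(x - 10))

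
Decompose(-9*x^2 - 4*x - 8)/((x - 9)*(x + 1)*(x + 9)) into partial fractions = -701/(144*(x + 9)) + 13/(80*(x + 1)) - 773/(180*(x - 9))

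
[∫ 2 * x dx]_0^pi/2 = pi^2/4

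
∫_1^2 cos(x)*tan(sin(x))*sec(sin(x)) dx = -sec(sin(1)) + sec(sin(2))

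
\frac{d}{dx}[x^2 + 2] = 2*x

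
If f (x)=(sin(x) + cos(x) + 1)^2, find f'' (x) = -4*sin(2*x) - 2*sqrt(2)*sin(x + pi/4)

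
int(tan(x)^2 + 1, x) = tan(x) + C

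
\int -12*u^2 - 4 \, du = -4*u^3 - 4*u + C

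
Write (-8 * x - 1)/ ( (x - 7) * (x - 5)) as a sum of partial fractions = 41/(2*(x - 5)) - 57/(2*(x - 7))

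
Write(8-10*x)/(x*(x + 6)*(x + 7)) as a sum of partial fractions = 78/(7*(x + 7)) - 34/(3*(x + 6)) + 4/(21*x)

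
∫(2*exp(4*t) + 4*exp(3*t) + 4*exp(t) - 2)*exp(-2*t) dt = (exp(2*t) + 2*exp(t) - 1)^2*exp(-2*t) + C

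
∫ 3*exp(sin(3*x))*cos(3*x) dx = exp(sin(3*x)) + C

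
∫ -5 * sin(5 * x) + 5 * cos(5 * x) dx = sqrt(2)*sin(5*x + pi/4) + C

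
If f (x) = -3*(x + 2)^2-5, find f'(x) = -6*x - 12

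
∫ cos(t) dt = sin(t) + C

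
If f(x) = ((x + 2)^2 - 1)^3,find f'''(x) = 120*x^3 + 720*x^2 + 1368*x + 816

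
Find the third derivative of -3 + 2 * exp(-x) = -2*exp(-x)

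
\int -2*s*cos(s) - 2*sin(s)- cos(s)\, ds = (-2*s - 1)*sin(s) + C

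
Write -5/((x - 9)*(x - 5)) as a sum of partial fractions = 5/(4*(x - 5)) - 5/(4*(x - 9))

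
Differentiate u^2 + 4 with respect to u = 2*u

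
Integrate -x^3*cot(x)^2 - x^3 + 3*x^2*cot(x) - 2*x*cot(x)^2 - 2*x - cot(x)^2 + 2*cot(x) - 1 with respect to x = (x^3 + 2*x + 1)*cot(x) + C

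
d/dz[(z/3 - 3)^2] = 2*z/9 - 2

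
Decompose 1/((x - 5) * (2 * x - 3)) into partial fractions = -2/(7*(2*x - 3)) + 1/(7*(x - 5))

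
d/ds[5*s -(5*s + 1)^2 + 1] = -50*s - 5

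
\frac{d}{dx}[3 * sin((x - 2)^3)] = 9*(x - 2)^2*cos(x^3 - 6*x^2 + 12*x - 8)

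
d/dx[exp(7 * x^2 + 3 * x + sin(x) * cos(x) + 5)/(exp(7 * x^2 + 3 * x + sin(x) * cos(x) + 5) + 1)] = (14*x + cos(2*x) + 3)*exp(5)*exp(3*x)*exp(7*x^2)*exp(sin(2*x)/2)/(exp(5)*exp(3*x)*exp(7*x^2)*exp(sin(2*x)/2) + 1)^2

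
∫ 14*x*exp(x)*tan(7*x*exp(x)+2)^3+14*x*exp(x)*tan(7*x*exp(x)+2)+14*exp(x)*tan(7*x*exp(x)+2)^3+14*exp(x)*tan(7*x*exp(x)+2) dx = tan(7*x*exp(x) + 2)^2 + C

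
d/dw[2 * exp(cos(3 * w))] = -6*exp(cos(3*w))*sin(3*w)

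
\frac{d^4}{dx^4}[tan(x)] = 24*tan(x)^5 + 40*tan(x)^3 + 16*tan(x)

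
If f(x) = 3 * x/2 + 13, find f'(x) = 3/2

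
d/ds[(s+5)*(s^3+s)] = 4*s^3 + 15*s^2 + 2*s + 5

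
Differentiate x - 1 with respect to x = 1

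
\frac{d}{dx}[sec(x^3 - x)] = 3*x^2*tan(x^3 - x)*sec(x^3 - x) - tan(x^3 - x)*sec(x^3 - x)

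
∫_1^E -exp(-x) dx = -exp(-1) + exp(-E)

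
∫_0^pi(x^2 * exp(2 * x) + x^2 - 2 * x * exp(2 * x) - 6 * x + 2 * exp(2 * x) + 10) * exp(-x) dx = ((-2 + pi)^2 + 2)*(-exp(-pi) + exp(pi))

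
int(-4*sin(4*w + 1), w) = cos(4*w + 1) + C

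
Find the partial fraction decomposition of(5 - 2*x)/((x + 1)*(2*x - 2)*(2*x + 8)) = 13/(60*(x + 4)) - 7/(24*(x + 1)) + 3/(40*(x - 1))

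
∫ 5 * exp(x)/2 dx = 5*exp(x)/2 + C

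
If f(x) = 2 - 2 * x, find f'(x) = -2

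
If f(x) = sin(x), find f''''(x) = sin(x)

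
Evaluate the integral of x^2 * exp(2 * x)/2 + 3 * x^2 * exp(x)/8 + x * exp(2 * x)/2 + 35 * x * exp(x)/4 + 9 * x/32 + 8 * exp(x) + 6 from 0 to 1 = 1/2 + (E + 19/4)^2/4 + 6*E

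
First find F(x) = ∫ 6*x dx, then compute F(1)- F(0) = 3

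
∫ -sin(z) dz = cos(z) + C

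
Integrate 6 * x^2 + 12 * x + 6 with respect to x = 2*x^3 + 6*x^2 + 6*x + C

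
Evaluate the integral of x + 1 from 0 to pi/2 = -1/2 + (1 + pi/2)^2/2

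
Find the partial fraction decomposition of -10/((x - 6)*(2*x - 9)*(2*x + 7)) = -5/(76*(2*x + 7)) + 5/(12*(2*x - 9)) - 10/(57*(x - 6))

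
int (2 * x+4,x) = x^2 + 4*x + C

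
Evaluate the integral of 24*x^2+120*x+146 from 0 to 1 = 214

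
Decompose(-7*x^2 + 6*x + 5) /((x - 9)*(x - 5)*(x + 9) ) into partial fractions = -22/(9*(x + 9)) + 5/(2*(x - 5)) - 127/(18*(x - 9))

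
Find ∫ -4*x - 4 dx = -2*x^2 - 4*x + C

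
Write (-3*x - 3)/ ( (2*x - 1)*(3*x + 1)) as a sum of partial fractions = 6/(5*(3*x + 1)) - 9/(5*(2*x - 1))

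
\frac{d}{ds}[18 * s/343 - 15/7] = 18/343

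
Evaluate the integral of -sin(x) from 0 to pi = -2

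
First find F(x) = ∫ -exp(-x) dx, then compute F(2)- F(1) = -exp(-1) + exp(-2)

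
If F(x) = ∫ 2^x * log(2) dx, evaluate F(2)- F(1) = 2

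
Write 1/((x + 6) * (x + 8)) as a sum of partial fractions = -1/(2*(x + 8)) + 1/(2*(x + 6))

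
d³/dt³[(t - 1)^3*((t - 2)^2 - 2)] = 60*t^2 - 168*t + 102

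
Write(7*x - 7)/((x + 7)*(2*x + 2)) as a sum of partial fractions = 14/(3*(x + 7)) - 7/(6*(x + 1))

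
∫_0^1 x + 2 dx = 5/2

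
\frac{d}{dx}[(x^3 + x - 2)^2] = 6*x^5 + 8*x^3 - 12*x^2 + 2*x - 4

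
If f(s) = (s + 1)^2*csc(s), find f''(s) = (-s^2 + 2*s^2/sin(s)^2 - 2*s - 4*s*cos(s)/sin(s) + 4*s/sin(s)^2 + 1 - 4*cos(s)/sin(s) + 2/sin(s)^2)/sin(s)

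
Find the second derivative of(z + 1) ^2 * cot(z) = 2*z^2/tan(z) + 2*z^2/tan(z)^3 - 4*z + 4*z/tan(z) - 4*z/tan(z)^2 + 4*z/tan(z)^3 - 4 + 4/tan(z) - 4/tan(z)^2 + 2/tan(z)^3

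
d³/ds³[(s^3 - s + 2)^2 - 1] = 120*s^3 - 48*s + 24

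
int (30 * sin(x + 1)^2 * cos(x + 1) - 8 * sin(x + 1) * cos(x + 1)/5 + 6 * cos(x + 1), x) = 27*sin(x + 1)/2 - 5*sin(3*x + 3)/2 + 2*cos(2*x + 2)/5 + C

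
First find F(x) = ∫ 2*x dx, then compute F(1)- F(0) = 1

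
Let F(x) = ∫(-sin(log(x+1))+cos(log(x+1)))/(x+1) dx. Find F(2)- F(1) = sqrt(2)*(-sin(log(2) + pi/4) + sin(pi/4 + log(3)))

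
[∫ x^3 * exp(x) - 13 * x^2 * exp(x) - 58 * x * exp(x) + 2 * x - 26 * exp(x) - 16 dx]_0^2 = -108*exp(2) - 28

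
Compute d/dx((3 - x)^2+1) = 2*x - 6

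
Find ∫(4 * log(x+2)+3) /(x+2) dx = (2*log(x + 2) + 3)*log(x + 2) + C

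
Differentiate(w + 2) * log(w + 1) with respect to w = (w*log(w + 1) + w + log(w + 1) + 2)/(w + 1)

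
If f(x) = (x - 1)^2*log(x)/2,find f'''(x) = (x^2 + x + 1)/x^3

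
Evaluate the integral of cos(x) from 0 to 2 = sin(2)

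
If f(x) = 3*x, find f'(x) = 3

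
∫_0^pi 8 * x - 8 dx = -4 + 4*(-1 + pi)^2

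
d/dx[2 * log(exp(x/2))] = 1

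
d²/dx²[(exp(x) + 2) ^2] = 4*exp(2*x) + 4*exp(x)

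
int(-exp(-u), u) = exp(-u) + C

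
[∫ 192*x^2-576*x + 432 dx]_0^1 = 208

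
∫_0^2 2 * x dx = 4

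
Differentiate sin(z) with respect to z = cos(z)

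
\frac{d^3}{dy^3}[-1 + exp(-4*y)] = -64*exp(-4*y)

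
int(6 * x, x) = 3*x^2 + C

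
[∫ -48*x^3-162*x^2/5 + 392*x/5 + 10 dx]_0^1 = 132/5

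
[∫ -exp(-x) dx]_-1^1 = -E + exp(-1)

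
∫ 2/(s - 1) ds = 2*log(s - 1) + C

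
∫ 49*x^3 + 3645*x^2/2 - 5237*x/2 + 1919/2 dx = 49*x^4/4 + 1215*x^3/2 - 5237*x^2/4 + 1919*x/2 + C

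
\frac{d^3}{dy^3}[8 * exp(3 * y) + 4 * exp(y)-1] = 216*exp(3*y) + 4*exp(y)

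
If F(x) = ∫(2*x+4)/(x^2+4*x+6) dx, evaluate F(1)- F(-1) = -log(6) + log(22)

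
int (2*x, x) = x^2 + C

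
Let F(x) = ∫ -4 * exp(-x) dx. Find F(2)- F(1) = -4*exp(-1) + 4*exp(-2)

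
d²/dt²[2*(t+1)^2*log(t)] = (4*t^2*log(t) + 6*t^2 + 4*t - 2)/t^2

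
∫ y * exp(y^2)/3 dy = exp(y^2)/6 + C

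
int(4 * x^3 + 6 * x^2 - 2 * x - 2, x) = x^4 + 2*x^3 - x^2 - 2*x + C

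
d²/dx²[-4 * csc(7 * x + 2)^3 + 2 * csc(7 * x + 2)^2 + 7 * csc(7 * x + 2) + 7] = -2352*cot(7*x + 2)^2*csc(7*x + 2)^3 + 588*cot(7*x + 2)^2*csc(7*x + 2)^2 + 686*cot(7*x + 2)^2*csc(7*x + 2) - 588*csc(7*x + 2)^3 + 196*csc(7*x + 2)^2 + 343*csc(7*x + 2)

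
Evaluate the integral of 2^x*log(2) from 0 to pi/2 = -1 + 2^(pi/2)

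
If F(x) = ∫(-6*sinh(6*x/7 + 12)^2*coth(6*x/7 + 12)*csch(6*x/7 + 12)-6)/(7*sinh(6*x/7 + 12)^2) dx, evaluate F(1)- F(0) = -coth(12) - csch(12) + csch(90/7) + coth(90/7)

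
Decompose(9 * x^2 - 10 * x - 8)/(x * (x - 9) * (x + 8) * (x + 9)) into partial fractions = -811/(162*(x + 9)) + 81/(17*(x + 8)) + 631/(2754*(x - 9)) + 1/(81*x)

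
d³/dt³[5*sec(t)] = 5*(-1 + 6/cos(t)^2)*sin(t)/cos(t)^2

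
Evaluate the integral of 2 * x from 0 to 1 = 1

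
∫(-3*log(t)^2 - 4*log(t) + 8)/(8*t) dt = (-log(t)^2 - 2*log(t) + 8)*log(t)/8 + C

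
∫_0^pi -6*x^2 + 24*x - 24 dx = -16 - 2*(-2 + pi)^3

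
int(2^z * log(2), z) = 2^z + C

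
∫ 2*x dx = x^2 + C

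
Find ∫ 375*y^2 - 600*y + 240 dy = 125*y^3 - 300*y^2 + 240*y + C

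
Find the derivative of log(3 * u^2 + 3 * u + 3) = (2*u + 1)/(u^2 + u + 1)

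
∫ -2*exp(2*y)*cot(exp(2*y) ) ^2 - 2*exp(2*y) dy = cot(exp(2*y)) + C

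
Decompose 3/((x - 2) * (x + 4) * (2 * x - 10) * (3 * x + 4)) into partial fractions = 81/(3040*(3*x + 4)) - 1/(288*(x + 4)) - 1/(120*(x - 2)) + 1/(342*(x - 5))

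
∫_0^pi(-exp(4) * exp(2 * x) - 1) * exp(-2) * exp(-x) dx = -exp(2 + pi) - exp(-2) + exp(-pi - 2) + exp(2)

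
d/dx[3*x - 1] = 3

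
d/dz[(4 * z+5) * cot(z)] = -4*z/sin(z)^2 + 4/tan(z) - 5/sin(z)^2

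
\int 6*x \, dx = 3*x^2 + C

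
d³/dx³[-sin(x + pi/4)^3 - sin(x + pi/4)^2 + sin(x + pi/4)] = 21*sin(x + pi/4)^2*cos(x + pi/4) + 4*cos(2*x) - 6*cos(x + pi/4)^3 - cos(x + pi/4)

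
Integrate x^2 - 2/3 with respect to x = x^3/3 - 2*x/3 + C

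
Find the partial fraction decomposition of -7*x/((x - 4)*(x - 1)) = 7/(3*(x - 1)) - 28/(3*(x - 4))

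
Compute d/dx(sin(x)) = cos(x)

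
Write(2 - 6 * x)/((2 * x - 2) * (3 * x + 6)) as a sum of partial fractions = -7/(9*(x + 2)) - 2/(9*(x - 1))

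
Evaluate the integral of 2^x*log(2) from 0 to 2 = 3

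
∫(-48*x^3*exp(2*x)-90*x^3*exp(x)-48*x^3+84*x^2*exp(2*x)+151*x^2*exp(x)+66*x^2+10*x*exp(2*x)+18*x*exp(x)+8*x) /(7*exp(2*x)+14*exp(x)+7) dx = -x^2*(6*x + 1)*(2*(x - 2)*(exp(x) + 1) - exp(x))/(7*exp(x) + 7) + C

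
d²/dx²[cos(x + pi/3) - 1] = -cos(x + pi/3)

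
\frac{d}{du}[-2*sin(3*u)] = -6*cos(3*u)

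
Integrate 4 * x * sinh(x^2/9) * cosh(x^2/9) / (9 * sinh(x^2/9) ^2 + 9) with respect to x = 2*log(cosh(x^2/9)) + C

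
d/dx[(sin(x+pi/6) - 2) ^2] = sin(2*x + pi/3) - 4*cos(x + pi/6)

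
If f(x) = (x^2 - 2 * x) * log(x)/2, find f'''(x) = (x + 1)/x^2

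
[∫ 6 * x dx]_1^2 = 9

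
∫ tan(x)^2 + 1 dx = tan(x) + C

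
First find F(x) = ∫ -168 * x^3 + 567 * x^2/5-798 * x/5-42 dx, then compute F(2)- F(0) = -3864/5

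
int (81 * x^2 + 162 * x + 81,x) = 27*x^3 + 81*x^2 + 81*x + C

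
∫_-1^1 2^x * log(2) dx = 3/2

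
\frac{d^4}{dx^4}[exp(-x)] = exp(-x)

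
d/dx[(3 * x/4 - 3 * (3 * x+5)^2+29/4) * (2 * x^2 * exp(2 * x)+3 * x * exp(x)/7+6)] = -108*x^4*exp(2*x) - 573*x^3*exp(2*x) - 81*x^3*exp(x)/7 - 1613*x^2*exp(2*x)/2 - 2043*x^2*exp(x)/28 - 271*x*exp(2*x) - 2955*x*exp(x)/28 - 324*x - 813*exp(x)/28 - 1071/2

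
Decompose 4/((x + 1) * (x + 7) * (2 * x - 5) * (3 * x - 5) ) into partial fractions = -27/(260*(3*x - 5)) + 32/(665*(2*x - 5)) - 1/(741*(x + 7)) + 1/(84*(x + 1))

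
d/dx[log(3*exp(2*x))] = 2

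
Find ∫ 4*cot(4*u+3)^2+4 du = -cot(4*u + 3) + C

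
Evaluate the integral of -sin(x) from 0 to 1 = -1 + cos(1)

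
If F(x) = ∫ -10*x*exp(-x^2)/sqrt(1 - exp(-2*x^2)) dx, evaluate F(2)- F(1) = -5*asec(exp(4)) + 5*asec(E)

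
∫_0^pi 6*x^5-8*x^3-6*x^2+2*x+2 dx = -1 + (-pi - 1 + pi^3)^2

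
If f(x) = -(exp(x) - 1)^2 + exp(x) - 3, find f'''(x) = -8*exp(2*x) + 3*exp(x)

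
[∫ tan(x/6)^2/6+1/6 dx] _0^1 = tan(1/6)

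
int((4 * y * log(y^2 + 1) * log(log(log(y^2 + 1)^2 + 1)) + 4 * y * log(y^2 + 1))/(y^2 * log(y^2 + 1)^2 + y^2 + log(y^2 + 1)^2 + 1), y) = log(log(y^2 + 1)^2 + 1)*log(log(log(y^2 + 1)^2 + 1)) + C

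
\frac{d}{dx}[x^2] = 2*x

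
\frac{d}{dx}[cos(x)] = -sin(x)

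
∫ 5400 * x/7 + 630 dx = 2700*x^2/7 + 630*x + C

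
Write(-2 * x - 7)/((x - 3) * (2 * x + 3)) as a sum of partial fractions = 8/(9*(2*x + 3)) - 13/(9*(x - 3))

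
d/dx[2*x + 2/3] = 2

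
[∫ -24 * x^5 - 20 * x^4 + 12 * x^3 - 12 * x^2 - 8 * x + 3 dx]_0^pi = -(-pi + 1 + pi^2 + 2*pi^3)^2 - 2*pi^3 - pi^2 + 1 + pi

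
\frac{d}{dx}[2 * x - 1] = 2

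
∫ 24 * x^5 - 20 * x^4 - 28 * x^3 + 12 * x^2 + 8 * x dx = 4*x^6 - 4*x^5 - 7*x^4 + 4*x^3 + 4*x^2 + C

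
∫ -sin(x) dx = cos(x) + C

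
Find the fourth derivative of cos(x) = cos(x)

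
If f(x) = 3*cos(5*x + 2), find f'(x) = -15*sin(5*x + 2)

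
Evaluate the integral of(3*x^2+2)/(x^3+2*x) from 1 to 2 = -log(3) + log(12)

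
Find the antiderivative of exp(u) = exp(u) + C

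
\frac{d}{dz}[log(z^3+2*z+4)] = (3*z^2 + 2)/(z^3 + 2*z + 4)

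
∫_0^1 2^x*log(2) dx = 1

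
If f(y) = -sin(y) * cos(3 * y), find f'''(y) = -4*cos(2*y) + 32*cos(4*y)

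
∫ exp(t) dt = exp(t) + C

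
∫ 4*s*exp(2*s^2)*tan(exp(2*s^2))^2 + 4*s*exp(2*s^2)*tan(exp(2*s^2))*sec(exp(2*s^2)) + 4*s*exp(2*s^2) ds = tan(exp(2*s^2)) + sec(exp(2*s^2)) + C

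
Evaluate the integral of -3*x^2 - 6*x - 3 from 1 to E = 8 - (1 + E)^3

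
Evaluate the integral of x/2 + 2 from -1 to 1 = 4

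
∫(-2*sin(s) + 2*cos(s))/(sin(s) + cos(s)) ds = 2*log(sin(s + pi/4)) + C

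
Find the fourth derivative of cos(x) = cos(x)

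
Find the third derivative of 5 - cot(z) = 6*cot(z)^4 + 8*cot(z)^2 + 2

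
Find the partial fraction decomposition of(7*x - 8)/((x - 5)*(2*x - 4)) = -1/(x - 2) + 9/(2*(x - 5))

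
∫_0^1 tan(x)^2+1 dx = tan(1)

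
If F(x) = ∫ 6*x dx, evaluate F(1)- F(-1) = 0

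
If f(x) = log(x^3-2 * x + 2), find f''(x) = (-3*x^4 + 12*x - 4)/(x^6 - 4*x^4 + 4*x^3 + 4*x^2 - 8*x + 4)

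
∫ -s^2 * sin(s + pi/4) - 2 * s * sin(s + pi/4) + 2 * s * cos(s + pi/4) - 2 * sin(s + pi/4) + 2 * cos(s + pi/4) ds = (s^2 + 2*s + 2)*cos(s + pi/4) + C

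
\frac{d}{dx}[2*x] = 2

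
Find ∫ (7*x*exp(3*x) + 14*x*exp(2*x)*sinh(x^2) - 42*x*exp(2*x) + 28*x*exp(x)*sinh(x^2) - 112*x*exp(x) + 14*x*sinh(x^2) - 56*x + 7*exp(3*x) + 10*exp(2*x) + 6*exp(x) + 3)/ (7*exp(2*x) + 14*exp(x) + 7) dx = (x*exp(2*x) + (exp(x) + 1)*(-28*x^2 + 3*x + 7*cosh(x^2))/7)/(exp(x) + 1) + C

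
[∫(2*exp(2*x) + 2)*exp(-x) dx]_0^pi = -2*exp(-pi) + 2*exp(pi)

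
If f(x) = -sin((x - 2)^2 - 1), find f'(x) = 2*(2 - x)*cos(x^2 - 4*x + 3)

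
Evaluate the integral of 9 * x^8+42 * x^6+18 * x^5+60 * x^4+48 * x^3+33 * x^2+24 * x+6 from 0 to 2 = 2196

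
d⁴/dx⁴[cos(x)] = cos(x)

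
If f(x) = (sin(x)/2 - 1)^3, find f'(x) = 3*(sin(x) - 2)^2*cos(x)/8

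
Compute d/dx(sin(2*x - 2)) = 2*cos(2*x - 2)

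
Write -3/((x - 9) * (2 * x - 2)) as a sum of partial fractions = 3/(16*(x - 1)) - 3/(16*(x - 9))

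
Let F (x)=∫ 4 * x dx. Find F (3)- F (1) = 16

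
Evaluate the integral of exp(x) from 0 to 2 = -1 + exp(2)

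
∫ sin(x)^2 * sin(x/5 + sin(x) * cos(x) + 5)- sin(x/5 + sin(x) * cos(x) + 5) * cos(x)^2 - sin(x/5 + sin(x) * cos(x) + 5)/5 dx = cos(x/5 + sin(2*x)/2 + 5) + C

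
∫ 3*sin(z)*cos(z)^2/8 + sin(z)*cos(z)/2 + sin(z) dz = (sin(z)^2 - 2*cos(z) - 9)*cos(z)/8 + C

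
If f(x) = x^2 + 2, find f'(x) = 2*x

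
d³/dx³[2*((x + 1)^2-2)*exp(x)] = 2*x^2*exp(x) + 16*x*exp(x) + 22*exp(x)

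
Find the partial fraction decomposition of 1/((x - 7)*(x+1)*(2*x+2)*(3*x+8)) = -27/(1450*(3*x + 8)) + 19/(3200*(x + 1)) - 1/(80*(x + 1)^2) + 1/(3712*(x - 7))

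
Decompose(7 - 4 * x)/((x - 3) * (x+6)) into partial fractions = -31/(9*(x + 6)) - 5/(9*(x - 3))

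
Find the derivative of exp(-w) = -exp(-w)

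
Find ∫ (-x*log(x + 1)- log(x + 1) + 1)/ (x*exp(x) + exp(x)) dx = exp(-x)*log(x + 1) + C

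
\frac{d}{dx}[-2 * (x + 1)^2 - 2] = -4*x - 4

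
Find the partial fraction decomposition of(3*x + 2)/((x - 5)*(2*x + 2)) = 1/(12*(x + 1)) + 17/(12*(x - 5))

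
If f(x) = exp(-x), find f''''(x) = exp(-x)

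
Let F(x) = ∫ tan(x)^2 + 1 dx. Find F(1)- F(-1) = 2*tan(1)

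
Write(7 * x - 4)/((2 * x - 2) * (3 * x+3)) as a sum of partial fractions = 11/(12*(x + 1)) + 1/(4*(x - 1))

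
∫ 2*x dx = x^2 + C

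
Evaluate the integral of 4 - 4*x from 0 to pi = 2 - 2*(-1 + pi)^2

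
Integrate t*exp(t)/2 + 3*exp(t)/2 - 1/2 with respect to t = (t + 2)*(exp(t) - 1)/2 + C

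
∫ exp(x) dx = exp(x) + C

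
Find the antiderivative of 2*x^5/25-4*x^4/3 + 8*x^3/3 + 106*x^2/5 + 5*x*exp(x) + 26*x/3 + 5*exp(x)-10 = x*(x^5 - 20*x^4 + 50*x^3 + 530*x^2 + 325*x + 375*exp(x) - 750)/75 + C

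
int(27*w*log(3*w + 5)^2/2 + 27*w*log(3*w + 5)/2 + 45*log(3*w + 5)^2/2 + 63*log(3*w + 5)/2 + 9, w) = 3*(3*w + 5)*((3*w + 5)*log(3*w + 5) + 4)*log(3*w + 5)/4 + C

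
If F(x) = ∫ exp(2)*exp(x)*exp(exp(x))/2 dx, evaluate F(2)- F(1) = -exp(2 + E)/2 + exp(2 + exp(2))/2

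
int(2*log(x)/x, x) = log(x)^2 + C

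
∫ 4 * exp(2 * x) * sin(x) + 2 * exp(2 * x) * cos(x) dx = 2*exp(2*x)*sin(x) + C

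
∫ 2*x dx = x^2 + C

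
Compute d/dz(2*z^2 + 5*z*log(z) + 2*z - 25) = 4*z + 5*log(z) + 7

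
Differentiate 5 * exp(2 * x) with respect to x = 10*exp(2*x)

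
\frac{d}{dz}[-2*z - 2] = -2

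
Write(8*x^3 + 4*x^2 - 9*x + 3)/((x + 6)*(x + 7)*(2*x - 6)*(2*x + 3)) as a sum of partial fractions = 2/(297*(2*x + 3)) + 1241/(110*(x + 7)) - 509/(54*(x + 6)) + 19/(135*(x - 3))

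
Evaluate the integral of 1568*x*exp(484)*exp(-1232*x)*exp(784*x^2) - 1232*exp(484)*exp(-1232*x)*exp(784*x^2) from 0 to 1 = -exp(484) + exp(36)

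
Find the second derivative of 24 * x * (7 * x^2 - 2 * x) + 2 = 1008*x - 96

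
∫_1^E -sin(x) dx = cos(E) - cos(1)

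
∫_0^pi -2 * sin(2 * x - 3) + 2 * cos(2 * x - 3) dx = 0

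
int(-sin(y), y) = cos(y) + C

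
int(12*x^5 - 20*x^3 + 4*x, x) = 2*x^6 - 5*x^4 + 2*x^2 + C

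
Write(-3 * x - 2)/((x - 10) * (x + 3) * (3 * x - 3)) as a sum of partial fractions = 7/(156*(x + 3)) + 5/(108*(x - 1)) - 32/(351*(x - 10))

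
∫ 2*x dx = x^2 + C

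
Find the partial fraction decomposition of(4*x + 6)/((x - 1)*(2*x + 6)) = 3/(4*(x + 3)) + 5/(4*(x - 1))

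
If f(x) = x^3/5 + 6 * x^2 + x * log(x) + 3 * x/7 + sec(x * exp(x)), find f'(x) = 3*x^2/5 + x*exp(x)*tan(x*exp(x))*sec(x*exp(x)) + 12*x + exp(x)*tan(x*exp(x))*sec(x*exp(x)) + log(x) + 10/7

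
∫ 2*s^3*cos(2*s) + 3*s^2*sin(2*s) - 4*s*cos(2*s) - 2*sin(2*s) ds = s*(s^2 - 2)*sin(2*s) + C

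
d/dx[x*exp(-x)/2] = (1 - x)*exp(-x)/2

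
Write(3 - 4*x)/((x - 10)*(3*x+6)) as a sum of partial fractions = -11/(36*(x + 2)) - 37/(36*(x - 10))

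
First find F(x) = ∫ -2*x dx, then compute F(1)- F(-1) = 0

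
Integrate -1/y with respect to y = -log(y) + C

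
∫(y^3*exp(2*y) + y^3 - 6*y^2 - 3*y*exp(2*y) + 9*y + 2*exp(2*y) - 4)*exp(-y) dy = 2*(y - 1)^3*sinh(y) + C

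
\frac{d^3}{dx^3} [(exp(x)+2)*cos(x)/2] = -sqrt(2)*exp(x)*sin(x + pi/4) + sin(x)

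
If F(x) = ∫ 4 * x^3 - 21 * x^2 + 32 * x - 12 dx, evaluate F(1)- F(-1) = -38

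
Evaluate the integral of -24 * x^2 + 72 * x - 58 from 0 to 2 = -36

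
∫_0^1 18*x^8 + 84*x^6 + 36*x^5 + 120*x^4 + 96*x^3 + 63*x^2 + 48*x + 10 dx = 123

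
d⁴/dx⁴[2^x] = 2^x*log(2)^4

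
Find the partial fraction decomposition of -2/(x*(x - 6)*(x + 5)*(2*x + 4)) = 1/(165*(x + 5)) - 1/(48*(x + 2)) - 1/(528*(x - 6)) + 1/(60*x)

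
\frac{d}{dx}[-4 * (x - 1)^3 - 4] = -12*x^2 + 24*x - 12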